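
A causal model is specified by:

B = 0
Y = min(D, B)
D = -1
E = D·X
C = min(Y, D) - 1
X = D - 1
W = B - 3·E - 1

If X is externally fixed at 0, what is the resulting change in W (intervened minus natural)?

The intervention breaks the incoming arrows to X: X = D - 1 no longer applies, and X = 0.
E = D·X  [with D=-1, X=0]  = 0
W = B - 3·E - 1  [with B=0, E=0]  = -1
Without intervention: X = D - 1  [with D=-1]  = -2; E = D·X  [with D=-1, X=-2]  = 2; W = B - 3·E - 1  [with B=0, E=2]  = -7.
Change = -1 − (-7) = 6.

6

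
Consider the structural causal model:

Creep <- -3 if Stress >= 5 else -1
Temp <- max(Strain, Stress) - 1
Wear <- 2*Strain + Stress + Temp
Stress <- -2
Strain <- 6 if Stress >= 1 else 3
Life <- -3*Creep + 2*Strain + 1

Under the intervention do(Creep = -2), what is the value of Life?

13

Under do(Creep=-2), the mechanism Creep <- -3 if Stress >= 5 else -1 is discarded; Creep is fixed at -2.
Strain = 6 if Stress >= 1 else 3  [with Stress=-2]  = 3
Life = -3*Creep + 2*Strain + 1  [with Creep=-2, Strain=3]  = 13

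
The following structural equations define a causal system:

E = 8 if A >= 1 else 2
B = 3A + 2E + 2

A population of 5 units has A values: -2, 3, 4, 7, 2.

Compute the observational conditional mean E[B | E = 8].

Observing E=8 restricts to units where E's equation naturally yields 8: A ∈ {3, 4, 7, 2}. In that subpopulation B = 27, 30, 39, 24, mean 30.

30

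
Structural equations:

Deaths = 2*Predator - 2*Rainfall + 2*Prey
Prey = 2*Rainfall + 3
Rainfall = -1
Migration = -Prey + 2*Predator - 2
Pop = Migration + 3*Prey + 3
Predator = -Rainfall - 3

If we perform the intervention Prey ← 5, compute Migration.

do(Prey=5) replaces the equation Prey = 2*Rainfall + 3 with the constant Prey = 5.
Predator = -Rainfall - 3  [with Rainfall=-1]  = -2
Migration = -Prey + 2*Predator - 2  [with Prey=5, Predator=-2]  = -11

-11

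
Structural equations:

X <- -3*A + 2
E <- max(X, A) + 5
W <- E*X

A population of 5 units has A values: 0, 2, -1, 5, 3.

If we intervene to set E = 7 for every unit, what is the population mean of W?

-23.8

The intervention sets E=7 in all 5 units regardless of A. Recomputing W per unit gives 14, -28, 35, -91, -49; average -23.8.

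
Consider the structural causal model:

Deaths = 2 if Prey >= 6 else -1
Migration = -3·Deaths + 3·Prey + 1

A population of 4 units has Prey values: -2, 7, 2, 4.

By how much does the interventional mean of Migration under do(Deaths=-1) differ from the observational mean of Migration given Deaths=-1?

The intervention sets Deaths=-1 in all 4 units regardless of Prey. Recomputing Migration per unit gives -2, 25, 10, 16; average 12.25.
E[Migration|Deaths=-1] averages over only the 3 units with Deaths=-1 (Prey = -2, 2, 4): Migration = -2, 10, 16, mean 8.
Difference = 12.25 − 8 = 4.25.

4.25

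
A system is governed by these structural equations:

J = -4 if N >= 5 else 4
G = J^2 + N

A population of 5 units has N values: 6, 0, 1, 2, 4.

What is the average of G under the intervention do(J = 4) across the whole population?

18.6

do(J=4) breaks J's dependence on N. With J=4 fixed, G across the units is 22, 16, 17, 18, 20, mean 18.6.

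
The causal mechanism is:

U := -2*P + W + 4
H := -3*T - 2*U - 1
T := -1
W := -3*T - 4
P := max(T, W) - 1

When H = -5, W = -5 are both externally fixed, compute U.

Setting H = -5, W = -5 by intervention discards those variables' equations.
P = max(T, W) - 1  [with T=-1, W=-5]  = -2
U = -2*P + W + 4  [with P=-2, W=-5]  = 3

3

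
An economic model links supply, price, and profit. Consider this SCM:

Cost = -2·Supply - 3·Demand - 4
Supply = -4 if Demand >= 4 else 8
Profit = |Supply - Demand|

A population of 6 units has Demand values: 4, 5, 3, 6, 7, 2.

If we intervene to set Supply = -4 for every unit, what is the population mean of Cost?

do(Supply=-4) breaks Supply's dependence on Demand. With Supply=-4 fixed, Cost across the units is -8, -11, -5, -14, -17, -2, mean -9.5.

-9.5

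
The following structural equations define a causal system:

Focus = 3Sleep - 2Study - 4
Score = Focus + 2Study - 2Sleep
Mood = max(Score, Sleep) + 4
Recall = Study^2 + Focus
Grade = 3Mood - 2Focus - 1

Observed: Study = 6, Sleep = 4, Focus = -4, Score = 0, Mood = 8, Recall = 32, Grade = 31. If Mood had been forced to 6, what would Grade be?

Under do(Mood=6), the mechanism Mood = max(Score, Sleep) + 4 is discarded; Mood is fixed at 6.
Focus = 3Sleep - 2Study - 4  [with Sleep=4, Study=6]  = -4
Grade = 3Mood - 2Focus - 1  [with Mood=6, Focus=-4]  = 25

25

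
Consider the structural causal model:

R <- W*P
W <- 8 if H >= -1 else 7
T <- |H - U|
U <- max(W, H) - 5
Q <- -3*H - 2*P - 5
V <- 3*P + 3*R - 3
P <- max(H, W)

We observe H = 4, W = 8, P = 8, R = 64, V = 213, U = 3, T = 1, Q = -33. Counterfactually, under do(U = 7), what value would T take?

3

Intervening sets U = 7 and removes its equation (U <- max(W, H) - 5).
T = |H - U|  [with H=4, U=7]  = 3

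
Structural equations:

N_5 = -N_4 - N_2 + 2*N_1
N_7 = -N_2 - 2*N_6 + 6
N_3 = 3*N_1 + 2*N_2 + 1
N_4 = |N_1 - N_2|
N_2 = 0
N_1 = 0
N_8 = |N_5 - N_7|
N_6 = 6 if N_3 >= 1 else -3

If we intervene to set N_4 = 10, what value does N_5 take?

Intervening sets N_4 = 10 and removes its equation (N_4 = |N_1 - N_2|).
N_5 = -N_4 - N_2 + 2*N_1  [with N_4=10, N_2=0, N_1=0]  = -10

-10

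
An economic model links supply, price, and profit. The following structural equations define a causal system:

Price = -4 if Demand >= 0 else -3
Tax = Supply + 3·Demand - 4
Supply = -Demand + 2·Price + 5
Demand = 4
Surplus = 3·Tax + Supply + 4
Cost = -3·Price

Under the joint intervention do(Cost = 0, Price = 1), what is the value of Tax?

11

The joint intervention fixes Cost = 0, Price = 1, removing each variable's own equation.
Supply = -Demand + 2·Price + 5  [with Demand=4, Price=1]  = 3
Tax = Supply + 3·Demand - 4  [with Supply=3, Demand=4]  = 11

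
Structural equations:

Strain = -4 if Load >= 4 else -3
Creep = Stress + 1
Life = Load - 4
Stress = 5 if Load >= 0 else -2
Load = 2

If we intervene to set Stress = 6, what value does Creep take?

Under do(Stress=6), the mechanism Stress = 5 if Load >= 0 else -2 is discarded; Stress is fixed at 6.
Creep = Stress + 1  [with Stress=6]  = 7

7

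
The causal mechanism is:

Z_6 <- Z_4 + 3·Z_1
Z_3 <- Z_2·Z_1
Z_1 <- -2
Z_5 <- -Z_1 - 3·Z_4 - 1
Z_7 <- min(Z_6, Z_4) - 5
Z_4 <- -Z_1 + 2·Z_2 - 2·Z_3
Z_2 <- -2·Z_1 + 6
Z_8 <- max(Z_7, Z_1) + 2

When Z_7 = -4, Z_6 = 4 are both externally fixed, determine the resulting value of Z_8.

0

Under do(Z_7 = -4, Z_6 = 4), each intervened variable's structural equation is replaced by its fixed value.
Z_8 = max(Z_7, Z_1) + 2  [with Z_7=-4, Z_1=-2]  = 0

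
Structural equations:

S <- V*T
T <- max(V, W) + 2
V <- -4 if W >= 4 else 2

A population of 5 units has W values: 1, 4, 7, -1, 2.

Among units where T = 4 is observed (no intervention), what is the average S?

8

E[S|T=4] averages over only the 3 units with T=4 (W = 1, -1, 2): S = 8, 8, 8, mean 8.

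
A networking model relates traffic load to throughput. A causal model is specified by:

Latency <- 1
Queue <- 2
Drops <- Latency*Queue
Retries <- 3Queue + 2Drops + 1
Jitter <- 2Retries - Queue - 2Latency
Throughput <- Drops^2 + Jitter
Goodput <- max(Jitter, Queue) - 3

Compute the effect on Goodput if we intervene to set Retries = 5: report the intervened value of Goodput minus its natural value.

The intervention breaks the incoming arrows to Retries: Retries <- 3Queue + 2Drops + 1 no longer applies, and Retries = 5.
Jitter = 2Retries - Queue - 2Latency  [with Retries=5, Queue=2, Latency=1]  = 6
Goodput = max(Jitter, Queue) - 3  [with Jitter=6, Queue=2]  = 3
Without intervention: Drops = Latency*Queue  [with Latency=1, Queue=2]  = 2; Retries = 3Queue + 2Drops + 1  [with Queue=2, Drops=2]  = 11; Jitter = 2Retries - Queue - 2Latency  [with Retries=11, Queue=2, Latency=1]  = 18; Goodput = max(Jitter, Queue) - 3  [with Jitter=18, Queue=2]  = 15.
Change = 3 − 15 = -12.

-12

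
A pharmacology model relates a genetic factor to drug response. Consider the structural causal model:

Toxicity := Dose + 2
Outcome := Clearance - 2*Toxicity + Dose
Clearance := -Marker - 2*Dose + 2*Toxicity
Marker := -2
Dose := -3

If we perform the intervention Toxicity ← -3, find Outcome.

5

do(Toxicity=-3) replaces the equation Toxicity := Dose + 2 with the constant Toxicity = -3.
Clearance = -Marker - 2*Dose + 2*Toxicity  [with Marker=-2, Dose=-3, Toxicity=-3]  = 2
Outcome = Clearance - 2*Toxicity + Dose  [with Clearance=2, Toxicity=-3, Dose=-3]  = 5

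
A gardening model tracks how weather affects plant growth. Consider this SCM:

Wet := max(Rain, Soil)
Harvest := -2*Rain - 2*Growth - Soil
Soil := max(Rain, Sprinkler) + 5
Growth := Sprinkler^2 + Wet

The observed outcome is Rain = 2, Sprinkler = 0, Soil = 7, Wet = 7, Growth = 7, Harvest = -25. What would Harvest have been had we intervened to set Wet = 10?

-31

Under do(Wet=10), the mechanism Wet := max(Rain, Soil) is discarded; Wet is fixed at 10.
Soil = max(Rain, Sprinkler) + 5  [with Rain=2, Sprinkler=0]  = 7
Growth = Sprinkler^2 + Wet  [with Sprinkler=0, Wet=10]  = 10
Harvest = -2*Rain - 2*Growth - Soil  [with Rain=2, Growth=10, Soil=7]  = -31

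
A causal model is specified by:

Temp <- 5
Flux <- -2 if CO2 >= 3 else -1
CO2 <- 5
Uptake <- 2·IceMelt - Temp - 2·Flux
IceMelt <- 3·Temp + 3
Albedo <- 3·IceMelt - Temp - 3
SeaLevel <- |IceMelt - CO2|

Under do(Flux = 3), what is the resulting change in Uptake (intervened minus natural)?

Intervening sets Flux = 3 and removes its equation (Flux <- -2 if CO2 >= 3 else -1).
IceMelt = 3·Temp + 3  [with Temp=5]  = 18
Uptake = 2·IceMelt - Temp - 2·Flux  [with IceMelt=18, Temp=5, Flux=3]  = 25
Without intervention: IceMelt = 3·Temp + 3  [with Temp=5]  = 18; Flux = -2 if CO2 >= 3 else -1  [with CO2=5]  = -2; Uptake = 2·IceMelt - Temp - 2·Flux  [with IceMelt=18, Temp=5, Flux=-2]  = 35.
Change = 25 − 35 = -10.

-10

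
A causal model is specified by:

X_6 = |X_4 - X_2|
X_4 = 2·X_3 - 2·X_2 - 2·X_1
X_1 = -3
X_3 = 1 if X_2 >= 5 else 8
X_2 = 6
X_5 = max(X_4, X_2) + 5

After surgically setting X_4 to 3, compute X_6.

Under do(X_4=3), the mechanism X_4 = 2·X_3 - 2·X_2 - 2·X_1 is discarded; X_4 is fixed at 3.
X_6 = |X_4 - X_2|  [with X_4=3, X_2=6]  = 3

3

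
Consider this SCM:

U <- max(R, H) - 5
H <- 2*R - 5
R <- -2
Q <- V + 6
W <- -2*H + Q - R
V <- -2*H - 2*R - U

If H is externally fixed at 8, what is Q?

-9

do(H=8) replaces the equation H <- 2*R - 5 with the constant H = 8.
U = max(R, H) - 5  [with R=-2, H=8]  = 3
V = -2*H - 2*R - U  [with H=8, R=-2, U=3]  = -15
Q = V + 6  [with V=-15]  = -9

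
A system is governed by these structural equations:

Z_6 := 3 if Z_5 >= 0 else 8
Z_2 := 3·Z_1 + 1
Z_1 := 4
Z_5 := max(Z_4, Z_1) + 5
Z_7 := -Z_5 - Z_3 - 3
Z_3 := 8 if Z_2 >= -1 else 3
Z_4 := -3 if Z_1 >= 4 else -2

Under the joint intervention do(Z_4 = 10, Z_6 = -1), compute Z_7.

Setting Z_4 = 10, Z_6 = -1 by intervention discards those variables' equations.
Z_2 = 3·Z_1 + 1  [with Z_1=4]  = 13
Z_3 = 8 if Z_2 >= -1 else 3  [with Z_2=13]  = 8
Z_5 = max(Z_4, Z_1) + 5  [with Z_4=10, Z_1=4]  = 15
Z_7 = -Z_5 - Z_3 - 3  [with Z_5=15, Z_3=8]  = -26

-26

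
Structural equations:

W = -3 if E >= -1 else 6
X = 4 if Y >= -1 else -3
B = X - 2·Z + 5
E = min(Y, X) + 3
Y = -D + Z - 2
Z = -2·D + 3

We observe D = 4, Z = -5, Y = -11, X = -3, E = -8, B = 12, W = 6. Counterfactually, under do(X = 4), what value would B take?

Under do(X=4), the mechanism X = 4 if Y >= -1 else -3 is discarded; X is fixed at 4.
Z = -2·D + 3  [with D=4]  = -5
B = X - 2·Z + 5  [with X=4, Z=-5]  = 19

19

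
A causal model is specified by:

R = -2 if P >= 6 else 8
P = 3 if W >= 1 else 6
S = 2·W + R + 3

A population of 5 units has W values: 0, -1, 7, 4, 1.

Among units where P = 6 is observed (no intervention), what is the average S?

0

Conditioning on P=6 selects the 2 unit(s) with W ∈ {0, -1}. Their S values: 1, -1. Mean = 0.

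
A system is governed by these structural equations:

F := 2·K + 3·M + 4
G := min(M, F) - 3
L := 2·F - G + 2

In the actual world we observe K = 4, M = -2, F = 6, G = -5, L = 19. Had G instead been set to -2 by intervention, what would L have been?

Intervening sets G = -2 and removes its equation (G := min(M, F) - 3).
F = 2·K + 3·M + 4  [with K=4, M=-2]  = 6
L = 2·F - G + 2  [with F=6, G=-2]  = 16

16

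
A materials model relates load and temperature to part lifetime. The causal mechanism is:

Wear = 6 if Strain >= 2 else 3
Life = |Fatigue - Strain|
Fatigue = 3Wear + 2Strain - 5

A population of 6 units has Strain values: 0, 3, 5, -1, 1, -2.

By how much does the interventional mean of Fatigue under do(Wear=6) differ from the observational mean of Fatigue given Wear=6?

-6

do(Wear=6) breaks Wear's dependence on Strain. With Wear=6 fixed, Fatigue across the units is 13, 19, 23, 11, 15, 9, mean 15.
E[Fatigue|Wear=6] averages over only the 2 units with Wear=6 (Strain = 3, 5): Fatigue = 19, 23, mean 21.
Difference = 15 − 21 = -6.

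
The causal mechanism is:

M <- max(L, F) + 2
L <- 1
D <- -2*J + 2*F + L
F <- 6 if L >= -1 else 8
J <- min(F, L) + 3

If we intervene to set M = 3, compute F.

Under do(M=3), the mechanism M <- max(L, F) + 2 is discarded; M is fixed at 3.
No directed path runs from M to F, so F keeps its natural value.
F = 6 if L >= -1 else 8  [with L=1]  = 6

6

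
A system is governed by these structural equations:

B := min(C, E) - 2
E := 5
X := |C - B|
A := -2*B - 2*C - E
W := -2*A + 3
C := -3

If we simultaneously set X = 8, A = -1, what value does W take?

5

Setting X = 8, A = -1 by intervention discards those variables' equations.
W = -2*A + 3  [with A=-1]  = 5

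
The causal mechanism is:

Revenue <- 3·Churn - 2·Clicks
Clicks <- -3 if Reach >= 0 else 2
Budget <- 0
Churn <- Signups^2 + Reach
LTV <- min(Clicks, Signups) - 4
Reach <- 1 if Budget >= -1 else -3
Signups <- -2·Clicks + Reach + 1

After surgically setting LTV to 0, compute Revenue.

Intervening sets LTV = 0 and removes its equation (LTV <- min(Clicks, Signups) - 4).
Since Revenue is not a descendant of the intervened variable, it is unaffected.
Reach = 1 if Budget >= -1 else -3  [with Budget=0]  = 1
Clicks = -3 if Reach >= 0 else 2  [with Reach=1]  = -3
Signups = -2·Clicks + Reach + 1  [with Clicks=-3, Reach=1]  = 8
Churn = Signups^2 + Reach  [with Signups=8, Reach=1]  = 65
Revenue = 3·Churn - 2·Clicks  [with Churn=65, Clicks=-3]  = 201

201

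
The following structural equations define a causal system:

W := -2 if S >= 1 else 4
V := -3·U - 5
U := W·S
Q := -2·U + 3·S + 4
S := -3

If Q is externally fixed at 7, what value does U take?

Under do(Q=7), the mechanism Q := -2·U + 3·S + 4 is discarded; Q is fixed at 7.
Since U is not a descendant of the intervened variable, it is unaffected.
W = -2 if S >= 1 else 4  [with S=-3]  = 4
U = W·S  [with W=4, S=-3]  = -12

-12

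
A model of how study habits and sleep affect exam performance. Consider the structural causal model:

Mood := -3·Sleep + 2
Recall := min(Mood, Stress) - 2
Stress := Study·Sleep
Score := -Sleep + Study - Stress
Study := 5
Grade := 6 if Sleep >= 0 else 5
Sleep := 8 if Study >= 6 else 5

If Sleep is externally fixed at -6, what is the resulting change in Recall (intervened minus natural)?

Under do(Sleep=-6), the mechanism Sleep := 8 if Study >= 6 else 5 is discarded; Sleep is fixed at -6.
Stress = Study·Sleep  [with Study=5, Sleep=-6]  = -30
Mood = -3·Sleep + 2  [with Sleep=-6]  = 20
Recall = min(Mood, Stress) - 2  [with Mood=20, Stress=-30]  = -32
Without intervention: Sleep = 8 if Study >= 6 else 5  [with Study=5]  = 5; Stress = Study·Sleep  [with Study=5, Sleep=5]  = 25; Mood = -3·Sleep + 2  [with Sleep=5]  = -13; Recall = min(Mood, Stress) - 2  [with Mood=-13, Stress=25]  = -15.
Change = -32 − (-15) = -17.

-17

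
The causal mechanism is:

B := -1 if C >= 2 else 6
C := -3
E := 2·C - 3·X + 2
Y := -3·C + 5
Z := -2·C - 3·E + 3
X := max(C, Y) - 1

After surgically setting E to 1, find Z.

6

Intervening sets E = 1 and removes its equation (E := 2·C - 3·X + 2).
Z = -2·C - 3·E + 3  [with C=-3, E=1]  = 6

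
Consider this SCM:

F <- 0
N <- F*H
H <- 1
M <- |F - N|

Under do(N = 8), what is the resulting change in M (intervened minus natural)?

The intervention breaks the incoming arrows to N: N <- F*H no longer applies, and N = 8.
M = |F - N|  [with F=0, N=8]  = 8
Without intervention: N = F*H  [with F=0, H=1]  = 0; M = |F - N|  [with F=0, N=0]  = 0.
Change = 8 − 0 = 8.

8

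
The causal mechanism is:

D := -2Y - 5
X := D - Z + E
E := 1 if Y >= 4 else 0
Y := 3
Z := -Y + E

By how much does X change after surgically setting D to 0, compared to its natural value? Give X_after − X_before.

11

Intervening sets D = 0 and removes its equation (D := -2Y - 5).
E = 1 if Y >= 4 else 0  [with Y=3]  = 0
Z = -Y + E  [with Y=3, E=0]  = -3
X = D - Z + E  [with D=0, Z=-3, E=0]  = 3
Without intervention: E = 1 if Y >= 4 else 0  [with Y=3]  = 0; Z = -Y + E  [with Y=3, E=0]  = -3; D = -2Y - 5  [with Y=3]  = -11; X = D - Z + E  [with D=-11, Z=-3, E=0]  = -8.
Change = 3 − (-8) = 11.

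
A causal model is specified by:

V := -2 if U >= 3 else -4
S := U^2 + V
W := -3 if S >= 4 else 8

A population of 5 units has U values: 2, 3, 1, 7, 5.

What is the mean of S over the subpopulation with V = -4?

Observing V=-4 restricts to units where V's equation naturally yields -4: U ∈ {2, 1}. In that subpopulation S = 0, -3, mean -1.5.

-1.5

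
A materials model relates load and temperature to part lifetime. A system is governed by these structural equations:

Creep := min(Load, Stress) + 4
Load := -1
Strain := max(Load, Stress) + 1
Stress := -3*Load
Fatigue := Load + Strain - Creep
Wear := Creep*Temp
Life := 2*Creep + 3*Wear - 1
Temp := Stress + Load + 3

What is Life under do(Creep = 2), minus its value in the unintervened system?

-17

do(Creep=2) replaces the equation Creep := min(Load, Stress) + 4 with the constant Creep = 2.
Stress = -3*Load  [with Load=-1]  = 3
Temp = Stress + Load + 3  [with Stress=3, Load=-1]  = 5
Wear = Creep*Temp  [with Creep=2, Temp=5]  = 10
Life = 2*Creep + 3*Wear - 1  [with Creep=2, Wear=10]  = 33
Without intervention: Stress = -3*Load  [with Load=-1]  = 3; Temp = Stress + Load + 3  [with Stress=3, Load=-1]  = 5; Creep = min(Load, Stress) + 4  [with Load=-1, Stress=3]  = 3; Wear = Creep*Temp  [with Creep=3, Temp=5]  = 15; Life = 2*Creep + 3*Wear - 1  [with Creep=3, Wear=15]  = 50.
Change = 33 − 50 = -17.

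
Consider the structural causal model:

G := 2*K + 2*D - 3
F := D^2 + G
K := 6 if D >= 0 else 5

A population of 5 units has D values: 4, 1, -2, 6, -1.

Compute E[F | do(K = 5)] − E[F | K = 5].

15.3

do(K=5) breaks K's dependence on D. With K=5 fixed, F across the units is 31, 10, 7, 55, 6, mean 21.8.
E[F|K=5] averages over only the 2 units with K=5 (D = -2, -1): F = 7, 6, mean 6.5.
Difference = 21.8 − 6.5 = 15.3.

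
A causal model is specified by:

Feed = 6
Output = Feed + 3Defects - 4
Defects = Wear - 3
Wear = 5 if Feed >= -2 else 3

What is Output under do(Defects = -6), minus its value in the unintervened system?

-24

The intervention breaks the incoming arrows to Defects: Defects = Wear - 3 no longer applies, and Defects = -6.
Output = Feed + 3Defects - 4  [with Feed=6, Defects=-6]  = -16
Without intervention: Wear = 5 if Feed >= -2 else 3  [with Feed=6]  = 5; Defects = Wear - 3  [with Wear=5]  = 2; Output = Feed + 3Defects - 4  [with Feed=6, Defects=2]  = 8.
Change = -16 − 8 = -24.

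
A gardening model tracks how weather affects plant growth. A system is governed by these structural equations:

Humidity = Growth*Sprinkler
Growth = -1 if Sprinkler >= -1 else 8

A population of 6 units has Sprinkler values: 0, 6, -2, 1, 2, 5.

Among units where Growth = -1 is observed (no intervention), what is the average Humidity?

-2.8

E[Humidity|Growth=-1] averages over only the 5 units with Growth=-1 (Sprinkler = 0, 6, 1, 2, 5): Humidity = 0, -6, -1, -2, -5, mean -2.8.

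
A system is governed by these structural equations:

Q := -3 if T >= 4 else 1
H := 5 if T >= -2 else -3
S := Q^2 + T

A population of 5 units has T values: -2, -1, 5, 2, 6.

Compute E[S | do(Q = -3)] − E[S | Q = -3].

The intervention sets Q=-3 in all 5 units regardless of T. Recomputing S per unit gives 7, 8, 14, 11, 15; average 11.
E[S|Q=-3] averages over only the 2 units with Q=-3 (T = 5, 6): S = 14, 15, mean 14.5.
Difference = 11 − 14.5 = -3.5.

-3.5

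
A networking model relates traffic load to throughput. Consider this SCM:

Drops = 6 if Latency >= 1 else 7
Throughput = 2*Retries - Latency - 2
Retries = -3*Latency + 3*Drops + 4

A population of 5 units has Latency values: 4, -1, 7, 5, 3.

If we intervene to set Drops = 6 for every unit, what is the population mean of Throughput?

16.8

The intervention sets Drops=6 in all 5 units regardless of Latency. Recomputing Throughput per unit gives 14, 49, -7, 7, 21; average 16.8.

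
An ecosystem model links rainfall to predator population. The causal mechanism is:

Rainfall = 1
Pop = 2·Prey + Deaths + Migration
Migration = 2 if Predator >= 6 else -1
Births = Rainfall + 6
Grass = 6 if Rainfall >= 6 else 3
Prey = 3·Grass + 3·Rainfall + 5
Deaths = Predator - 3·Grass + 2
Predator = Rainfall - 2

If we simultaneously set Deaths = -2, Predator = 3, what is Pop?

31

Under do(Deaths = -2, Predator = 3), each intervened variable's structural equation is replaced by its fixed value.
Grass = 6 if Rainfall >= 6 else 3  [with Rainfall=1]  = 3
Prey = 3·Grass + 3·Rainfall + 5  [with Grass=3, Rainfall=1]  = 17
Migration = 2 if Predator >= 6 else -1  [with Predator=3]  = -1
Pop = 2·Prey + Deaths + Migration  [with Prey=17, Deaths=-2, Migration=-1]  = 31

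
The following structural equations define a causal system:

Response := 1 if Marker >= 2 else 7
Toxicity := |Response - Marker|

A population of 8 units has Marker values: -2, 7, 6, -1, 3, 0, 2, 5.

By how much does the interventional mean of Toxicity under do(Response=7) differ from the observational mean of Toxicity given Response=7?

-3.5

do(Response=7) breaks Response's dependence on Marker. With Response=7 fixed, Toxicity across the units is 9, 0, 1, 8, 4, 7, 5, 2, mean 4.5.
Observing Response=7 restricts to units where Response's equation naturally yields 7: Marker ∈ {-2, -1, 0}. In that subpopulation Toxicity = 9, 8, 7, mean 8.
Difference = 4.5 − 8 = -3.5.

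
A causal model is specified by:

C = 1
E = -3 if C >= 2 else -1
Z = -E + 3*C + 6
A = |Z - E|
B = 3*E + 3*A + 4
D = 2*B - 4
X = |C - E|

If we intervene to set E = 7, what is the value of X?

Under do(E=7), the mechanism E = -3 if C >= 2 else -1 is discarded; E is fixed at 7.
X = |C - E|  [with C=1, E=7]  = 6

6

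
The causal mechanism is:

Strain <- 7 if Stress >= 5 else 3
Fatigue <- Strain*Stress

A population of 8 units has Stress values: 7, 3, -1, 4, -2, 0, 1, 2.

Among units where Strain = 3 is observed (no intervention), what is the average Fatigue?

3

E[Fatigue|Strain=3] averages over only the 7 units with Strain=3 (Stress = 3, -1, 4, -2, 0, 1, 2): Fatigue = 9, -3, 12, -6, 0, 3, 6, mean 3.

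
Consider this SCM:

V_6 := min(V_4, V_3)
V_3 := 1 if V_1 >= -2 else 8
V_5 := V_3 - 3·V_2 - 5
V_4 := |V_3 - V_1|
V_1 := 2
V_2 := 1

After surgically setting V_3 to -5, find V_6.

The intervention breaks the incoming arrows to V_3: V_3 := 1 if V_1 >= -2 else 8 no longer applies, and V_3 = -5.
V_4 = |V_3 - V_1|  [with V_3=-5, V_1=2]  = 7
V_6 = min(V_4, V_3)  [with V_4=7, V_3=-5]  = -5

-5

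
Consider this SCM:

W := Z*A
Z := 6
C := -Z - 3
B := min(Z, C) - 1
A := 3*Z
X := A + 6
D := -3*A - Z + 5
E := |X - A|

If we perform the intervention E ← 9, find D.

-55

The intervention breaks the incoming arrows to E: E := |X - A| no longer applies, and E = 9.
Since D is not a descendant of the intervened variable, it is unaffected.
A = 3*Z  [with Z=6]  = 18
D = -3*A - Z + 5  [with A=18, Z=6]  = -55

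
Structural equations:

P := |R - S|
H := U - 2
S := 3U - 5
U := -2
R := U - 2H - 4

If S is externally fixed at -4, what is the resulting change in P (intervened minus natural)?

do(S=-4) replaces the equation S := 3U - 5 with the constant S = -4.
H = U - 2  [with U=-2]  = -4
R = U - 2H - 4  [with U=-2, H=-4]  = 2
P = |R - S|  [with R=2, S=-4]  = 6
Without intervention: S = 3U - 5  [with U=-2]  = -11; H = U - 2  [with U=-2]  = -4; R = U - 2H - 4  [with U=-2, H=-4]  = 2; P = |R - S|  [with R=2, S=-11]  = 13.
Change = 6 − 13 = -7.

-7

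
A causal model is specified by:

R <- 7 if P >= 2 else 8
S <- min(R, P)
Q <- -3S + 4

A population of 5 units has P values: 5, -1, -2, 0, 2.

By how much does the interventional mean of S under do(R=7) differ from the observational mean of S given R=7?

Every unit gets R=7 under the intervention. S values become 5, -1, -2, 0, 2; E[S|do(R=7)] = 0.8.
Observing R=7 restricts to units where R's equation naturally yields 7: P ∈ {5, 2}. In that subpopulation S = 5, 2, mean 3.5.
Difference = 0.8 − 3.5 = -2.7.

-2.7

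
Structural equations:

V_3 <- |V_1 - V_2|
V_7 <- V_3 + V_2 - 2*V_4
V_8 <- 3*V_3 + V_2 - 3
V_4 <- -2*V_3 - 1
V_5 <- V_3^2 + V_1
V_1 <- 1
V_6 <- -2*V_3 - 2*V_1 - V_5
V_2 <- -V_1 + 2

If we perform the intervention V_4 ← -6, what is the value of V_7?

13

The intervention breaks the incoming arrows to V_4: V_4 <- -2*V_3 - 1 no longer applies, and V_4 = -6.
V_2 = -V_1 + 2  [with V_1=1]  = 1
V_3 = |V_1 - V_2|  [with V_1=1, V_2=1]  = 0
V_7 = V_3 + V_2 - 2*V_4  [with V_3=0, V_2=1, V_4=-6]  = 13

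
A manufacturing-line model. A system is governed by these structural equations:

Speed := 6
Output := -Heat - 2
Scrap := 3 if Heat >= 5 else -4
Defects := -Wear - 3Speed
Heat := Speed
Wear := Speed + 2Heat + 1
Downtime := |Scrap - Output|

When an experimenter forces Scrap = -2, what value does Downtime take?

6

Under do(Scrap=-2), the mechanism Scrap := 3 if Heat >= 5 else -4 is discarded; Scrap is fixed at -2.
Heat = Speed  [with Speed=6]  = 6
Output = -Heat - 2  [with Heat=6]  = -8
Downtime = |Scrap - Output|  [with Scrap=-2, Output=-8]  = 6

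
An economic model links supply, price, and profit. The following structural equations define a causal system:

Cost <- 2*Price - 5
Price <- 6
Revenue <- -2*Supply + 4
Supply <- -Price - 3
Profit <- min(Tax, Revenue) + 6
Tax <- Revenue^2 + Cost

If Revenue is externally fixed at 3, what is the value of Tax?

Intervening sets Revenue = 3 and removes its equation (Revenue <- -2*Supply + 4).
Cost = 2*Price - 5  [with Price=6]  = 7
Tax = Revenue^2 + Cost  [with Revenue=3, Cost=7]  = 16

16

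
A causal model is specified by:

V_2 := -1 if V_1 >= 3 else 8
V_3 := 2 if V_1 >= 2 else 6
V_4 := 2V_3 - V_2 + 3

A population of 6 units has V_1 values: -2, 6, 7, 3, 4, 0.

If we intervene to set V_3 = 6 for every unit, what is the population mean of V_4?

13

Every unit gets V_3=6 under the intervention. V_4 values become 7, 16, 16, 16, 16, 7; E[V_4|do(V_3=6)] = 13.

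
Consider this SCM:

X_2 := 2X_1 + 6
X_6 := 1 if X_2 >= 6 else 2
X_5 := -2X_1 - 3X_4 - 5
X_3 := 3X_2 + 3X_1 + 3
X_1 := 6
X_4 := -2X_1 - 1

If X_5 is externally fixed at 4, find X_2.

18

Under do(X_5=4), the mechanism X_5 := -2X_1 - 3X_4 - 5 is discarded; X_5 is fixed at 4.
No directed path runs from X_5 to X_2, so X_2 keeps its natural value.
X_2 = 2X_1 + 6  [with X_1=6]  = 18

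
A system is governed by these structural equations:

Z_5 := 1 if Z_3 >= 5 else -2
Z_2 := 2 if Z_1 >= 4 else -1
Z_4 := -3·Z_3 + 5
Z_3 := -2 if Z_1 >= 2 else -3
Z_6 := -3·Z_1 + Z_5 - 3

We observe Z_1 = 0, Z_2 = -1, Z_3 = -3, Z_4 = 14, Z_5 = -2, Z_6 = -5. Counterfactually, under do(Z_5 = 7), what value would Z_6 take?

4

The intervention breaks the incoming arrows to Z_5: Z_5 := 1 if Z_3 >= 5 else -2 no longer applies, and Z_5 = 7.
Z_6 = -3·Z_1 + Z_5 - 3  [with Z_1=0, Z_5=7]  = 4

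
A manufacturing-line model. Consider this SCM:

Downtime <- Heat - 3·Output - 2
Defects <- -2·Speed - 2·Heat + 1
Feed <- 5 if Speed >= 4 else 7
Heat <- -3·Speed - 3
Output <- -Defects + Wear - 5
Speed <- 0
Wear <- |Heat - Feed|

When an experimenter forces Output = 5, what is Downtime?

Intervening sets Output = 5 and removes its equation (Output <- -Defects + Wear - 5).
Heat = -3·Speed - 3  [with Speed=0]  = -3
Downtime = Heat - 3·Output - 2  [with Heat=-3, Output=5]  = -20

-20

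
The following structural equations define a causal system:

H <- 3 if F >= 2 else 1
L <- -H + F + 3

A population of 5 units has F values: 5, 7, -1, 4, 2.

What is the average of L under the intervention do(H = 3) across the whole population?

3.4

The intervention sets H=3 in all 5 units regardless of F. Recomputing L per unit gives 5, 7, -1, 4, 2; average 3.4.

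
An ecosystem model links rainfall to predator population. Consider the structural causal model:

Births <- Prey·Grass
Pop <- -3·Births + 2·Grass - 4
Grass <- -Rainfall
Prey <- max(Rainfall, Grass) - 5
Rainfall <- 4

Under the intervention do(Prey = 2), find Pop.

12

do(Prey=2) replaces the equation Prey <- max(Rainfall, Grass) - 5 with the constant Prey = 2.
Grass = -Rainfall  [with Rainfall=4]  = -4
Births = Prey·Grass  [with Prey=2, Grass=-4]  = -8
Pop = -3·Births + 2·Grass - 4  [with Births=-8, Grass=-4]  = 12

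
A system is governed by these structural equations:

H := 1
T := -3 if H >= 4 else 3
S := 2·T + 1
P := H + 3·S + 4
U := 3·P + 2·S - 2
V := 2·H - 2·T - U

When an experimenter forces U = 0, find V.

-4

The intervention breaks the incoming arrows to U: U := 3·P + 2·S - 2 no longer applies, and U = 0.
T = -3 if H >= 4 else 3  [with H=1]  = 3
V = 2·H - 2·T - U  [with H=1, T=3, U=0]  = -4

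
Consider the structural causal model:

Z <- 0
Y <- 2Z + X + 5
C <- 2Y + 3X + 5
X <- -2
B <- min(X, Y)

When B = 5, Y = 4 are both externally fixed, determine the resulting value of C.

The joint intervention fixes B = 5, Y = 4, removing each variable's own equation.
C = 2Y + 3X + 5  [with Y=4, X=-2]  = 7

7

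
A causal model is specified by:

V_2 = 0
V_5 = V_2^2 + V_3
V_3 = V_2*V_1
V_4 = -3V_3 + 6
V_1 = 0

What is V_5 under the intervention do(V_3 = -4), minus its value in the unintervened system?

-4

do(V_3=-4) replaces the equation V_3 = V_2*V_1 with the constant V_3 = -4.
V_5 = V_2^2 + V_3  [with V_2=0, V_3=-4]  = -4
Without intervention: V_3 = V_2*V_1  [with V_2=0, V_1=0]  = 0; V_5 = V_2^2 + V_3  [with V_2=0, V_3=0]  = 0.
Change = -4 − 0 = -4.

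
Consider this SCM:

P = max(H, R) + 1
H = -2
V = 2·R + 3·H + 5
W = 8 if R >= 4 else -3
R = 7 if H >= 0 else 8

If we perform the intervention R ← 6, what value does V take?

Under do(R=6), the mechanism R = 7 if H >= 0 else 8 is discarded; R is fixed at 6.
V = 2·R + 3·H + 5  [with R=6, H=-2]  = 11

11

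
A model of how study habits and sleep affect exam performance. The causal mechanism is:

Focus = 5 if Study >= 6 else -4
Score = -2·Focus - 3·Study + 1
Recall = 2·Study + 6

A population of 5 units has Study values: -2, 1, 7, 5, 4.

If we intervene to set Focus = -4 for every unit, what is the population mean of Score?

Every unit gets Focus=-4 under the intervention. Score values become 15, 6, -12, -6, -3; E[Score|do(Focus=-4)] = 0.

0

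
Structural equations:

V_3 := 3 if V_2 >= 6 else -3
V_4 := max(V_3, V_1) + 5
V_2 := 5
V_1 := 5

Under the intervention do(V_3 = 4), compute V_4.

10

The intervention breaks the incoming arrows to V_3: V_3 := 3 if V_2 >= 6 else -3 no longer applies, and V_3 = 4.
V_4 = max(V_3, V_1) + 5  [with V_3=4, V_1=5]  = 10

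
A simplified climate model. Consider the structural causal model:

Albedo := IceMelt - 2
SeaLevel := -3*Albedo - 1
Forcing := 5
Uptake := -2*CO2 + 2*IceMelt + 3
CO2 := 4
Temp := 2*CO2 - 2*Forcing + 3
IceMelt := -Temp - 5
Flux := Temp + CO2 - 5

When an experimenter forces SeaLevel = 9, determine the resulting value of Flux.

0

Intervening sets SeaLevel = 9 and removes its equation (SeaLevel := -3*Albedo - 1).
No directed path runs from SeaLevel to Flux, so Flux keeps its natural value.
Temp = 2*CO2 - 2*Forcing + 3  [with CO2=4, Forcing=5]  = 1
Flux = Temp + CO2 - 5  [with Temp=1, CO2=4]  = 0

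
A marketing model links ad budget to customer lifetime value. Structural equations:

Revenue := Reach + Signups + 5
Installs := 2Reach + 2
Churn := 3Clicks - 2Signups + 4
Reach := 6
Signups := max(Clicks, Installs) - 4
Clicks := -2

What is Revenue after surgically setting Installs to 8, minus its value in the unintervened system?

The intervention breaks the incoming arrows to Installs: Installs := 2Reach + 2 no longer applies, and Installs = 8.
Signups = max(Clicks, Installs) - 4  [with Clicks=-2, Installs=8]  = 4
Revenue = Reach + Signups + 5  [with Reach=6, Signups=4]  = 15
Without intervention: Installs = 2Reach + 2  [with Reach=6]  = 14; Signups = max(Clicks, Installs) - 4  [with Clicks=-2, Installs=14]  = 10; Revenue = Reach + Signups + 5  [with Reach=6, Signups=10]  = 21.
Change = 15 − 21 = -6.

-6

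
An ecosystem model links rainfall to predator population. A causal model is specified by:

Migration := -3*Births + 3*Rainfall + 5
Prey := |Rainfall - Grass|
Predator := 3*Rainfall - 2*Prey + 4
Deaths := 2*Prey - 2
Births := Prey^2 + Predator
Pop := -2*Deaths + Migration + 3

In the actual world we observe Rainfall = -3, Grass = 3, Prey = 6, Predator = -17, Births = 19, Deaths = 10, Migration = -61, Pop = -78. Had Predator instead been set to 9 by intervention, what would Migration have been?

The intervention breaks the incoming arrows to Predator: Predator := 3*Rainfall - 2*Prey + 4 no longer applies, and Predator = 9.
Prey = |Rainfall - Grass|  [with Rainfall=-3, Grass=3]  = 6
Births = Prey^2 + Predator  [with Prey=6, Predator=9]  = 45
Migration = -3*Births + 3*Rainfall + 5  [with Births=45, Rainfall=-3]  = -139

-139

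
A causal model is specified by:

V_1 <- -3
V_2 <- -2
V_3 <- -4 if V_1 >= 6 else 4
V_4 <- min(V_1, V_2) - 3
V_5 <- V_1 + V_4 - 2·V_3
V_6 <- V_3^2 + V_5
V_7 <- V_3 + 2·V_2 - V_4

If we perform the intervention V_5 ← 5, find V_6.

The intervention breaks the incoming arrows to V_5: V_5 <- V_1 + V_4 - 2·V_3 no longer applies, and V_5 = 5.
V_3 = -4 if V_1 >= 6 else 4  [with V_1=-3]  = 4
V_6 = V_3^2 + V_5  [with V_3=4, V_5=5]  = 21

21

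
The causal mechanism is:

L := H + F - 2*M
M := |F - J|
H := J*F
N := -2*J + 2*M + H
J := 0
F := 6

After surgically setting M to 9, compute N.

18

The intervention breaks the incoming arrows to M: M := |F - J| no longer applies, and M = 9.
H = J*F  [with J=0, F=6]  = 0
N = -2*J + 2*M + H  [with J=0, M=9, H=0]  = 18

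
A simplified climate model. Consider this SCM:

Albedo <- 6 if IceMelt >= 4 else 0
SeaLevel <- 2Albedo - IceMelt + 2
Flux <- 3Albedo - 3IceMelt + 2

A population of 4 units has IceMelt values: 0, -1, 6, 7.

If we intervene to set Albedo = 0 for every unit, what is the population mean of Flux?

-7

The intervention sets Albedo=0 in all 4 units regardless of IceMelt. Recomputing Flux per unit gives 2, 5, -16, -19; average -7.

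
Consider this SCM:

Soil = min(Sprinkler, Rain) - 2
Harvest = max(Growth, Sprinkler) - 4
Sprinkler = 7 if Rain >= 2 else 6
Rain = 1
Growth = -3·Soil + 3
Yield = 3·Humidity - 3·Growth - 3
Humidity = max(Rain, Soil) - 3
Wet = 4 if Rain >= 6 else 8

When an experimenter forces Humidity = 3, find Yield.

-12

Intervening sets Humidity = 3 and removes its equation (Humidity = max(Rain, Soil) - 3).
Sprinkler = 7 if Rain >= 2 else 6  [with Rain=1]  = 6
Soil = min(Sprinkler, Rain) - 2  [with Sprinkler=6, Rain=1]  = -1
Growth = -3·Soil + 3  [with Soil=-1]  = 6
Yield = 3·Humidity - 3·Growth - 3  [with Humidity=3, Growth=6]  = -12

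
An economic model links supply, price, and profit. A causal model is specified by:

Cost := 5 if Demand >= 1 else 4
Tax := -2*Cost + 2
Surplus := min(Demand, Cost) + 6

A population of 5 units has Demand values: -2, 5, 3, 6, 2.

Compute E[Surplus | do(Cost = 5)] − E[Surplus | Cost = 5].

Under do(Cost=5), Cost's equation is replaced by Cost=5 for every unit. Per-unit Surplus: 4, 11, 9, 11, 8. Mean = 8.6.
Conditioning on Cost=5 selects the 4 unit(s) with Demand ∈ {5, 3, 6, 2}. Their Surplus values: 11, 9, 11, 8. Mean = 9.75.
Difference = 8.6 − 9.75 = -1.15.

-1.15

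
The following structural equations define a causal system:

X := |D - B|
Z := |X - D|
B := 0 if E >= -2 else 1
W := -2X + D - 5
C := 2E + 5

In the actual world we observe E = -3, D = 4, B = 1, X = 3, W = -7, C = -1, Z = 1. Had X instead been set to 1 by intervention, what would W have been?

-3

Intervening sets X = 1 and removes its equation (X := |D - B|).
W = -2X + D - 5  [with X=1, D=4]  = -3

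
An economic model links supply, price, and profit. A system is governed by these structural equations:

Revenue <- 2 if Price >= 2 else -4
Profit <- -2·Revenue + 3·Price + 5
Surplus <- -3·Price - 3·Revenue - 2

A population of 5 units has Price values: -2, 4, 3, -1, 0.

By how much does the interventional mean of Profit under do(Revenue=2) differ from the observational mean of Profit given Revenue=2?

-8.1

Under do(Revenue=2), Revenue's equation is replaced by Revenue=2 for every unit. Per-unit Profit: -5, 13, 10, -2, 1. Mean = 3.4.
Conditioning on Revenue=2 selects the 2 unit(s) with Price ∈ {4, 3}. Their Profit values: 13, 10. Mean = 11.5.
Difference = 3.4 − 11.5 = -8.1.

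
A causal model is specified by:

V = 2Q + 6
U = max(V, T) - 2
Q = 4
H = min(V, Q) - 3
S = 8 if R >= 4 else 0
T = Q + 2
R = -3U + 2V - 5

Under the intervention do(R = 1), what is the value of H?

do(R=1) replaces the equation R = -3U + 2V - 5 with the constant R = 1.
H is not downstream of the intervention, so its value is determined by the original equations.
V = 2Q + 6  [with Q=4]  = 14
H = min(V, Q) - 3  [with V=14, Q=4]  = 1

1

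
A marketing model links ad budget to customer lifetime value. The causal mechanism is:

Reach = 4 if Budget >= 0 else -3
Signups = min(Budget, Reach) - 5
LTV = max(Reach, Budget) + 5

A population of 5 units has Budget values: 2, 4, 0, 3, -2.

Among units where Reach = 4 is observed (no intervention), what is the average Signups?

Conditioning on Reach=4 selects the 4 unit(s) with Budget ∈ {2, 4, 0, 3}. Their Signups values: -3, -1, -5, -2. Mean = -2.75.

-2.75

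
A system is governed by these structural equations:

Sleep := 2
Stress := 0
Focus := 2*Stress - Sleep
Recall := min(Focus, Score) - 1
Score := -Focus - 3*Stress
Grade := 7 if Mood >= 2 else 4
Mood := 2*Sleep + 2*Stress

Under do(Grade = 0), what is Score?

Under do(Grade=0), the mechanism Grade := 7 if Mood >= 2 else 4 is discarded; Grade is fixed at 0.
Since Score is not a descendant of the intervened variable, it is unaffected.
Focus = 2*Stress - Sleep  [with Stress=0, Sleep=2]  = -2
Score = -Focus - 3*Stress  [with Focus=-2, Stress=0]  = 2

2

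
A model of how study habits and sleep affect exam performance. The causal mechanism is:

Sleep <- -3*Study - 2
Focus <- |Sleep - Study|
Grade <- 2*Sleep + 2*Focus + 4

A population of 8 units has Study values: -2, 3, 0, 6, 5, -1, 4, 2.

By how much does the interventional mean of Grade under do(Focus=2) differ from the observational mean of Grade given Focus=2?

do(Focus=2) breaks Focus's dependence on Study. With Focus=2 fixed, Grade across the units is 16, -14, 4, -32, -26, 10, -20, -8, mean -8.75.
Observing Focus=2 restricts to units where Focus's equation naturally yields 2: Study ∈ {0, -1}. In that subpopulation Grade = 4, 10, mean 7.
Difference = -8.75 − 7 = -15.75.

-15.75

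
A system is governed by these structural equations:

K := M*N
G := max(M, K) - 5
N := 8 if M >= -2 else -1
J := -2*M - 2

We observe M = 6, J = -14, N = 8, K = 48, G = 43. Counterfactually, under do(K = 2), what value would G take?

1

Intervening sets K = 2 and removes its equation (K := M*N).
G = max(M, K) - 5  [with M=6, K=2]  = 1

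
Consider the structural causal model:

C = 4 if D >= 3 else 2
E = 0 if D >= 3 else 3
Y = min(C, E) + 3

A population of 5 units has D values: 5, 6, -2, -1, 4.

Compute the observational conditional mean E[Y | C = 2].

5

Conditioning on C=2 selects the 2 unit(s) with D ∈ {-2, -1}. Their Y values: 5, 5. Mean = 5.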